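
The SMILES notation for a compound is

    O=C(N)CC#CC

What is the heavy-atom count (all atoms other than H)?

Every atom symbol written in the SMILES (organic subset) is one heavy atom; implicit H are not written.
Heavy atoms by element → C:5, N:1, O:1.
Total: 7.

7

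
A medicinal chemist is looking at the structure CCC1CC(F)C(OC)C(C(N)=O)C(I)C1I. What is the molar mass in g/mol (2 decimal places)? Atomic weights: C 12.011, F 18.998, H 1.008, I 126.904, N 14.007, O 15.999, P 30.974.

First, the molecular formula is C11H18FI2NO2 (counting implicit H from valence).
  C: 11 × 12.011 = 132.121
  F: 1 × 18.998 = 18.998
  H: 18 × 1.008 = 18.144
  I: 2 × 126.904 = 253.808
  N: 1 × 14.007 = 14.007
  O: 2 × 15.999 = 31.998
Sum: 11×12.011 + 1×18.998 + 18×1.008 + 2×126.904 + 1×14.007 + 2×15.999 = 469.076 → 469.08 g/mol.

469.08 g/mol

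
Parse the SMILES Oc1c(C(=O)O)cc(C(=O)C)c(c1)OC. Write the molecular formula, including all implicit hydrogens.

C10H10O5

Walk through each heavy atom and fill implicit hydrogens from standard valence (C 4, N 3, O 2, S 2, halogen 1); for lowercase aromatic atoms, an aromatic c carries 1 H when it has two neighbours and 0 H with three, and aromatic n carries 0 H:
  atom 1: O, bond orders sum to 1 (valence 2) → 1 H
  atom 2: aromatic c, 3 neighbours → 0 H
  atom 3: aromatic c, 3 neighbours → 0 H
  atom 4: C, bond orders sum to 4 (valence 4) → 0 H
  atom 5: O, bond orders sum to 2 (valence 2) → 0 H
  atom 6: O, bond orders sum to 1 (valence 2) → 1 H
  atom 7: aromatic c, 2 neighbours → 1 H
  atom 8: aromatic c, 3 neighbours → 0 H
  atom 9: C, bond orders sum to 4 (valence 4) → 0 H
  atom 10: O, bond orders sum to 2 (valence 2) → 0 H
  atom 11: C, bond orders sum to 1 (valence 4) → 3 H
  atom 12: aromatic c, 3 neighbours → 0 H
  atom 13: aromatic c, 2 neighbours → 1 H
  atom 14: O, bond orders sum to 2 (valence 2) → 0 H
  atom 15: C, bond orders sum to 1 (valence 4) → 3 H
Totals → C:10, H:10, O:5.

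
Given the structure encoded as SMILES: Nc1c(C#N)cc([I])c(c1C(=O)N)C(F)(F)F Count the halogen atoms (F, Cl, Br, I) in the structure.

Halogen atoms appear at heavy-atom positions 8, 15, 16, 17 (3×F, 1×I).
Other groups present: 1 amide, 1 nitrile, 1 primary amine.
Halogen count: 4.

4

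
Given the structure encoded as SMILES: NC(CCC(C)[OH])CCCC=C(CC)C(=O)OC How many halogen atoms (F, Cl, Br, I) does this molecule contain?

0

Scan the SMILES for the halogen motif — none present.
Groups that are present: 1 alkene, 1 ester, 1 hydroxyl, 1 primary amine.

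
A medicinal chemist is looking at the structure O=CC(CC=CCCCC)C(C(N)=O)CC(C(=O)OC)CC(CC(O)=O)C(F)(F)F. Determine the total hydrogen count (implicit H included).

Walk through each heavy atom and fill implicit hydrogens from standard valence (C 4, N 3, O 2, S 2, halogen 1):
  atom 1: O, bond orders sum to 2 (valence 2) → 0 H
  atom 2: C, bond orders sum to 3 (valence 4) → 1 H
  atom 3: C, bond orders sum to 3 (valence 4) → 1 H
  atom 4: C, bond orders sum to 2 (valence 4) → 2 H
  atom 5: C, bond orders sum to 3 (valence 4) → 1 H
  atom 6: C, bond orders sum to 3 (valence 4) → 1 H
  atom 7: C, bond orders sum to 2 (valence 4) → 2 H
  atom 8: C, bond orders sum to 2 (valence 4) → 2 H
  atom 9: C, bond orders sum to 2 (valence 4) → 2 H
  atom 10: C, bond orders sum to 1 (valence 4) → 3 H
  atom 11: C, bond orders sum to 3 (valence 4) → 1 H
  atom 12: C, bond orders sum to 4 (valence 4) → 0 H
  atom 13: N, bond orders sum to 1 (valence 3) → 2 H
  atom 14: O, bond orders sum to 2 (valence 2) → 0 H
  atom 15: C, bond orders sum to 2 (valence 4) → 2 H
  atom 16: C, bond orders sum to 3 (valence 4) → 1 H
  atom 17: C, bond orders sum to 4 (valence 4) → 0 H
  atom 18: O, bond orders sum to 2 (valence 2) → 0 H
  atom 19: O, bond orders sum to 2 (valence 2) → 0 H
  atom 20: C, bond orders sum to 1 (valence 4) → 3 H
  atom 21: C, bond orders sum to 2 (valence 4) → 2 H
  atom 22: C, bond orders sum to 3 (valence 4) → 1 H
  atom 23: C, bond orders sum to 2 (valence 4) → 2 H
  atom 24: C, bond orders sum to 4 (valence 4) → 0 H
  atom 25: O, bond orders sum to 1 (valence 2) → 1 H
  atom 26: O, bond orders sum to 2 (valence 2) → 0 H
  atom 27: C, bond orders sum to 4 (valence 4) → 0 H
  atom 28: F (halogen, monovalent) → 0 H
  atom 29: F (halogen, monovalent) → 0 H
  atom 30: F (halogen, monovalent) → 0 H
Total hydrogens: 30.

30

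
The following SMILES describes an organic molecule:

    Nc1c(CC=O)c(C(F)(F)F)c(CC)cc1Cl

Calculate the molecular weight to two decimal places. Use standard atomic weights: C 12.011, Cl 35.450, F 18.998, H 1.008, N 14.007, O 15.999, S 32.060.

265.66 g/mol

First, the molecular formula is C11H11ClF3NO (counting implicit H from valence).
  C: 11 × 12.011 = 132.121
  Cl: 1 × 35.450 = 35.450
  F: 3 × 18.998 = 56.994
  H: 11 × 1.008 = 11.088
  N: 1 × 14.007 = 14.007
  O: 1 × 15.999 = 15.999
Sum: 11×12.011 + 1×35.450 + 3×18.998 + 11×1.008 + 1×14.007 + 1×15.999 = 265.659 → 265.66 g/mol.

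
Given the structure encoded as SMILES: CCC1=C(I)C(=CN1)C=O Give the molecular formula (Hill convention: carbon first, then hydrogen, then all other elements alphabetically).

Walk through each heavy atom and fill implicit hydrogens from standard valence (C 4, N 3, O 2, S 2, halogen 1):
  atom 1: C, bond orders sum to 1 (valence 4) → 3 H
  atom 2: C, bond orders sum to 2 (valence 4) → 2 H
  atom 3: C, bond orders sum to 4 (valence 4) → 0 H
  atom 4: C, bond orders sum to 4 (valence 4) → 0 H
  atom 5: I (halogen, monovalent) → 0 H
  atom 6: C, bond orders sum to 4 (valence 4) → 0 H
  atom 7: C, bond orders sum to 3 (valence 4) → 1 H
  atom 8: N, bond orders sum to 2 (valence 3) → 1 H
  atom 9: C, bond orders sum to 3 (valence 4) → 1 H
  atom 10: O, bond orders sum to 2 (valence 2) → 0 H
Totals → C:7, H:8, I:1, N:1, O:1.
In Hill order: C7H8INO.

C7H8INO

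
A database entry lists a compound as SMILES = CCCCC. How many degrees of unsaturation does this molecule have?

Degree of unsaturation = (number of rings) + (number of π bonds).
Ring closures in the SMILES: 0.
π bonds: none → 0 DoU from unsaturation.
Total DoU = 0 + 0 = 0.

0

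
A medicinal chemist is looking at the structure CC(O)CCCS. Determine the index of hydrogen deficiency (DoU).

0

Molecular formula: C5H12OS.
DoU = (2C + 2 + N − H − X) / 2, where X is the halogen count and O/S are ignored.
    = (2·5 + 2 + 0 − 12 − 0) / 2 = 0 / 2 = 0.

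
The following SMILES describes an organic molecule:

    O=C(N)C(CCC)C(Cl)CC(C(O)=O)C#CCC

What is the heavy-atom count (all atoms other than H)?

Every atom symbol written in the SMILES (organic subset) is one heavy atom; implicit H are not written.
Heavy atoms by element → C:13, Cl:1, N:1, O:3.
Total: 18.

18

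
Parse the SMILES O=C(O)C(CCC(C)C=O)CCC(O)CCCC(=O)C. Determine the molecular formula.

C15H26O5

Walk through each heavy atom and fill implicit hydrogens from standard valence (C 4, N 3, O 2, S 2, halogen 1):
  atom 1: O, bond orders sum to 2 (valence 2) → 0 H
  atom 2: C, bond orders sum to 4 (valence 4) → 0 H
  atom 3: O, bond orders sum to 1 (valence 2) → 1 H
  atom 4: C, bond orders sum to 3 (valence 4) → 1 H
  atom 5: C, bond orders sum to 2 (valence 4) → 2 H
  atom 6: C, bond orders sum to 2 (valence 4) → 2 H
  atom 7: C, bond orders sum to 3 (valence 4) → 1 H
  atom 8: C, bond orders sum to 1 (valence 4) → 3 H
  atom 9: C, bond orders sum to 3 (valence 4) → 1 H
  atom 10: O, bond orders sum to 2 (valence 2) → 0 H
  atom 11: C, bond orders sum to 2 (valence 4) → 2 H
  atom 12: C, bond orders sum to 2 (valence 4) → 2 H
  atom 13: C, bond orders sum to 3 (valence 4) → 1 H
  atom 14: O, bond orders sum to 1 (valence 2) → 1 H
  atom 15: C, bond orders sum to 2 (valence 4) → 2 H
  atom 16: C, bond orders sum to 2 (valence 4) → 2 H
  atom 17: C, bond orders sum to 2 (valence 4) → 2 H
  atom 18: C, bond orders sum to 4 (valence 4) → 0 H
  atom 19: O, bond orders sum to 2 (valence 2) → 0 H
  atom 20: C, bond orders sum to 1 (valence 4) → 3 H
Totals → C:15, H:26, O:5.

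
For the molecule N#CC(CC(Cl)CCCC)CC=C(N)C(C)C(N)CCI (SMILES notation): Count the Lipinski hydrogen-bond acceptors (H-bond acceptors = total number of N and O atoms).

N atoms: 3; O atoms: 0.
Lipinski HBA = 3 + 0 = 3.

3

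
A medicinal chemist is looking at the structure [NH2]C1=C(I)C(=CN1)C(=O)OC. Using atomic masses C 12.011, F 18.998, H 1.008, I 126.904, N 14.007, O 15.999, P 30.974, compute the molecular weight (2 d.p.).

First, the molecular formula is C6H7IN2O2 (counting implicit H from valence).
  C: 6 × 12.011 = 72.066
  H: 7 × 1.008 = 7.056
  I: 1 × 126.904 = 126.904
  N: 2 × 14.007 = 28.014
  O: 2 × 15.999 = 31.998
Sum: 6×12.011 + 7×1.008 + 1×126.904 + 2×14.007 + 2×15.999 = 266.038 → 266.04 g/mol.

266.04 g/mol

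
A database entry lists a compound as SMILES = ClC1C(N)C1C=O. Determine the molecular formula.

Walk through each heavy atom and fill implicit hydrogens from standard valence (C 4, N 3, O 2, S 2, halogen 1):
  atom 1: Cl (halogen, monovalent) → 0 H
  atom 2: C, bond orders sum to 3 (valence 4) → 1 H
  atom 3: C, bond orders sum to 3 (valence 4) → 1 H
  atom 4: N, bond orders sum to 1 (valence 3) → 2 H
  atom 5: C, bond orders sum to 3 (valence 4) → 1 H
  atom 6: C, bond orders sum to 3 (valence 4) → 1 H
  atom 7: O, bond orders sum to 2 (valence 2) → 0 H
Totals → C:4, H:6, Cl:1, N:1, O:1.
In Hill order: C4H6ClNO.

C4H6ClNO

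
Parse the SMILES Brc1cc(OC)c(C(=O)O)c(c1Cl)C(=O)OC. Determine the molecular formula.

C10H8BrClO5

Walk through each heavy atom and fill implicit hydrogens from standard valence (C 4, N 3, O 2, S 2, halogen 1); for lowercase aromatic atoms, an aromatic c carries 1 H when it has two neighbours and 0 H with three, and aromatic n carries 0 H:
  atom 1: Br (halogen, monovalent) → 0 H
  atom 2: aromatic c, 3 neighbours → 0 H
  atom 3: aromatic c, 2 neighbours → 1 H
  atom 4: aromatic c, 3 neighbours → 0 H
  atom 5: O, bond orders sum to 2 (valence 2) → 0 H
  atom 6: C, bond orders sum to 1 (valence 4) → 3 H
  atom 7: aromatic c, 3 neighbours → 0 H
  atom 8: C, bond orders sum to 4 (valence 4) → 0 H
  atom 9: O, bond orders sum to 2 (valence 2) → 0 H
  atom 10: O, bond orders sum to 1 (valence 2) → 1 H
  atom 11: aromatic c, 3 neighbours → 0 H
  atom 12: aromatic c, 3 neighbours → 0 H
  atom 13: Cl (halogen, monovalent) → 0 H
  atom 14: C, bond orders sum to 4 (valence 4) → 0 H
  atom 15: O, bond orders sum to 2 (valence 2) → 0 H
  atom 16: O, bond orders sum to 2 (valence 2) → 0 H
  atom 17: C, bond orders sum to 1 (valence 4) → 3 H
Totals → C:10, H:8, Br:1, Cl:1, O:5.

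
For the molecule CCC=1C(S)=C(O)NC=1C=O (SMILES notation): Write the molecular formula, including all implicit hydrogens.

Walk through each heavy atom and fill implicit hydrogens from standard valence (C 4, N 3, O 2, S 2, halogen 1):
  atom 1: C, bond orders sum to 1 (valence 4) → 3 H
  atom 2: C, bond orders sum to 2 (valence 4) → 2 H
  atom 3: C, bond orders sum to 4 (valence 4) → 0 H
  atom 4: C, bond orders sum to 4 (valence 4) → 0 H
  atom 5: S, bond orders sum to 1 (valence 2) → 1 H
  atom 6: C, bond orders sum to 4 (valence 4) → 0 H
  atom 7: O, bond orders sum to 1 (valence 2) → 1 H
  atom 8: N, bond orders sum to 2 (valence 3) → 1 H
  atom 9: C, bond orders sum to 4 (valence 4) → 0 H
  atom 10: C, bond orders sum to 3 (valence 4) → 1 H
  atom 11: O, bond orders sum to 2 (valence 2) → 0 H
Totals → C:7, H:9, N:1, O:2, S:1.

C7H9NO2S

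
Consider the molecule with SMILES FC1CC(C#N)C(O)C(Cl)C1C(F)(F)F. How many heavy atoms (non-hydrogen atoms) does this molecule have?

Every atom symbol written in the SMILES (organic subset) is one heavy atom; implicit H are not written.
Heavy atoms by element → C:8, Cl:1, F:4, N:1, O:1.
Total: 15.

15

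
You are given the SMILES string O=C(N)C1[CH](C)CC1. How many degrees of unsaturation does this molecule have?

2

Molecular formula: C6H11NO.
DoU = (2C + 2 + N − H − X) / 2, where X is the halogen count and O/S are ignored.
    = (2·6 + 2 + 1 − 11 − 0) / 2 = 4 / 2 = 2.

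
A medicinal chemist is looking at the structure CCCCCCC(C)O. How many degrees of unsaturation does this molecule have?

0

Molecular formula: C8H18O.
DoU = (2C + 2 + N − H − X) / 2, where X is the halogen count and O/S are ignored.
    = (2·8 + 2 + 0 − 18 − 0) / 2 = 0 / 2 = 0.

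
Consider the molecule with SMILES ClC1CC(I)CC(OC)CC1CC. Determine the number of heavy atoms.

Every atom symbol written in the SMILES (organic subset) is one heavy atom; implicit H are not written.
Heavy atoms by element → C:10, Cl:1, I:1, O:1.
Total: 13.

13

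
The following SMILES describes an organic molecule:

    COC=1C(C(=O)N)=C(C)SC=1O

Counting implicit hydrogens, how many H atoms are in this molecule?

Walk through each heavy atom and fill implicit hydrogens from standard valence (C 4, N 3, O 2, S 2, halogen 1):
  atom 1: C, bond orders sum to 1 (valence 4) → 3 H
  atom 2: O, bond orders sum to 2 (valence 2) → 0 H
  atom 3: C, bond orders sum to 4 (valence 4) → 0 H
  atom 4: C, bond orders sum to 4 (valence 4) → 0 H
  atom 5: C, bond orders sum to 4 (valence 4) → 0 H
  atom 6: O, bond orders sum to 2 (valence 2) → 0 H
  atom 7: N, bond orders sum to 1 (valence 3) → 2 H
  atom 8: C, bond orders sum to 4 (valence 4) → 0 H
  atom 9: C, bond orders sum to 1 (valence 4) → 3 H
  atom 10: S, bond orders sum to 2 (valence 2) → 0 H
  atom 11: C, bond orders sum to 4 (valence 4) → 0 H
  atom 12: O, bond orders sum to 1 (valence 2) → 1 H
Total hydrogens: 9.

9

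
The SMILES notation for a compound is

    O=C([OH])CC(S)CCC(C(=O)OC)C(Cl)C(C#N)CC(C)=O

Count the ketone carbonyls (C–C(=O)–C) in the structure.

1

The ketone motif appears at heavy-atom position 20 in the SMILES.
Other groups present: 1 carboxylic acid, 1 ester, 1 nitrile, 1 thiol.
Ketone count: 1.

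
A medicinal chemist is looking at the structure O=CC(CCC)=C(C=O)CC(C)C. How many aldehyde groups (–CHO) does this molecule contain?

The aldehyde motif appears at heavy-atom positions 2, 8 in the SMILES.
Other groups present: 1 alkene.
Aldehyde count: 2.

2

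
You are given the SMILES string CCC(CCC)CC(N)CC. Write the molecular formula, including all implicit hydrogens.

C10H23N

Walk through each heavy atom and fill implicit hydrogens from standard valence (C 4, N 3, O 2, S 2, halogen 1):
  atom 1: C, bond orders sum to 1 (valence 4) → 3 H
  atom 2: C, bond orders sum to 2 (valence 4) → 2 H
  atom 3: C, bond orders sum to 3 (valence 4) → 1 H
  atom 4: C, bond orders sum to 2 (valence 4) → 2 H
  atom 5: C, bond orders sum to 2 (valence 4) → 2 H
  atom 6: C, bond orders sum to 1 (valence 4) → 3 H
  atom 7: C, bond orders sum to 2 (valence 4) → 2 H
  atom 8: C, bond orders sum to 3 (valence 4) → 1 H
  atom 9: N, bond orders sum to 1 (valence 3) → 2 H
  atom 10: C, bond orders sum to 2 (valence 4) → 2 H
  atom 11: C, bond orders sum to 1 (valence 4) → 3 H
Totals → C:10, H:23, N:1.
In Hill order: C10H23N.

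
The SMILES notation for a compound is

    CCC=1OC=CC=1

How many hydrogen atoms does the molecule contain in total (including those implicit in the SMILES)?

8

Walk through each heavy atom and fill implicit hydrogens from standard valence (C 4, N 3, O 2, S 2, halogen 1):
  atom 1: C, bond orders sum to 1 (valence 4) → 3 H
  atom 2: C, bond orders sum to 2 (valence 4) → 2 H
  atom 3: C, bond orders sum to 4 (valence 4) → 0 H
  atom 4: O, bond orders sum to 2 (valence 2) → 0 H
  atom 5: C, bond orders sum to 3 (valence 4) → 1 H
  atom 6: C, bond orders sum to 3 (valence 4) → 1 H
  atom 7: C, bond orders sum to 3 (valence 4) → 1 H
Total hydrogens: 8.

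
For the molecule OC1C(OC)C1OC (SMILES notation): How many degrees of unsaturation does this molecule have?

Degree of unsaturation = (number of rings) + (number of π bonds).
Ring closures in the SMILES: 1.
π bonds: none → 0 DoU from unsaturation.
Total DoU = 1 + 0 = 1.

1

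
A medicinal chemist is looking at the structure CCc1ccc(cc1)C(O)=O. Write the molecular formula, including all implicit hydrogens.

C9H10O2

Walk through each heavy atom and fill implicit hydrogens from standard valence (C 4, N 3, O 2, S 2, halogen 1); for lowercase aromatic atoms, an aromatic c carries 1 H when it has two neighbours and 0 H with three, and aromatic n carries 0 H:
  atom 1: C, bond orders sum to 1 (valence 4) → 3 H
  atom 2: C, bond orders sum to 2 (valence 4) → 2 H
  atom 3: aromatic c, 3 neighbours → 0 H
  atom 4: aromatic c, 2 neighbours → 1 H
  atom 5: aromatic c, 2 neighbours → 1 H
  atom 6: aromatic c, 3 neighbours → 0 H
  atom 7: aromatic c, 2 neighbours → 1 H
  atom 8: aromatic c, 2 neighbours → 1 H
  atom 9: C, bond orders sum to 4 (valence 4) → 0 H
  atom 10: O, bond orders sum to 1 (valence 2) → 1 H
  atom 11: O, bond orders sum to 2 (valence 2) → 0 H
Totals → C:9, H:10, O:2.
In Hill order: C9H10O2.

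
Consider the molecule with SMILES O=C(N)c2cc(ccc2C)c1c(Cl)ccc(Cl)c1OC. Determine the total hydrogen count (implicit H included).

Walk through each heavy atom and fill implicit hydrogens from standard valence (C 4, N 3, O 2, S 2, halogen 1); for lowercase aromatic atoms, an aromatic c carries 1 H when it has two neighbours and 0 H with three, and aromatic n carries 0 H:
  atom 1: O, bond orders sum to 2 (valence 2) → 0 H
  atom 2: C, bond orders sum to 4 (valence 4) → 0 H
  atom 3: N, bond orders sum to 1 (valence 3) → 2 H
  atom 4: aromatic c, 3 neighbours → 0 H
  atom 5: aromatic c, 2 neighbours → 1 H
  atom 6: aromatic c, 3 neighbours → 0 H
  atom 7: aromatic c, 2 neighbours → 1 H
  atom 8: aromatic c, 2 neighbours → 1 H
  atom 9: aromatic c, 3 neighbours → 0 H
  atom 10: C, bond orders sum to 1 (valence 4) → 3 H
  atom 11: aromatic c, 3 neighbours → 0 H
  atom 12: aromatic c, 3 neighbours → 0 H
  atom 13: Cl (halogen, monovalent) → 0 H
  atom 14: aromatic c, 2 neighbours → 1 H
  atom 15: aromatic c, 2 neighbours → 1 H
  atom 16: aromatic c, 3 neighbours → 0 H
  atom 17: Cl (halogen, monovalent) → 0 H
  atom 18: aromatic c, 3 neighbours → 0 H
  atom 19: O, bond orders sum to 2 (valence 2) → 0 H
  atom 20: C, bond orders sum to 1 (valence 4) → 3 H
Total hydrogens: 13.

13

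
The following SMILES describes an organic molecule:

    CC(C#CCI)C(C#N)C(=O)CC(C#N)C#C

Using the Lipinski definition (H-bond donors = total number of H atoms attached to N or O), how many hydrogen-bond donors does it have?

Donors: find every N or O and count the H atoms it carries.
  atom 9 (N): bond orders sum to 3 → 0 H
  atom 11 (O): bond orders sum to 2 → 0 H
  atom 15 (N): bond orders sum to 3 → 0 H
Lipinski HBD = 0.

0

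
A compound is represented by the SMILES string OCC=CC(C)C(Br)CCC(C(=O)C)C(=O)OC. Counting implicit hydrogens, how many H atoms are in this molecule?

Walk through each heavy atom and fill implicit hydrogens from standard valence (C 4, N 3, O 2, S 2, halogen 1):
  atom 1: O, bond orders sum to 1 (valence 2) → 1 H
  atom 2: C, bond orders sum to 2 (valence 4) → 2 H
  atom 3: C, bond orders sum to 3 (valence 4) → 1 H
  atom 4: C, bond orders sum to 3 (valence 4) → 1 H
  atom 5: C, bond orders sum to 3 (valence 4) → 1 H
  atom 6: C, bond orders sum to 1 (valence 4) → 3 H
  atom 7: C, bond orders sum to 3 (valence 4) → 1 H
  atom 8: Br (halogen, monovalent) → 0 H
  atom 9: C, bond orders sum to 2 (valence 4) → 2 H
  atom 10: C, bond orders sum to 2 (valence 4) → 2 H
  atom 11: C, bond orders sum to 3 (valence 4) → 1 H
  atom 12: C, bond orders sum to 4 (valence 4) → 0 H
  atom 13: O, bond orders sum to 2 (valence 2) → 0 H
  atom 14: C, bond orders sum to 1 (valence 4) → 3 H
  atom 15: C, bond orders sum to 4 (valence 4) → 0 H
  atom 16: O, bond orders sum to 2 (valence 2) → 0 H
  atom 17: O, bond orders sum to 2 (valence 2) → 0 H
  atom 18: C, bond orders sum to 1 (valence 4) → 3 H
Total hydrogens: 21.

21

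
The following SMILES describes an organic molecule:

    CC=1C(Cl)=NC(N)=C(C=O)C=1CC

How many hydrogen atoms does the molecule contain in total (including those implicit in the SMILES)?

11

Walk through each heavy atom and fill implicit hydrogens from standard valence (C 4, N 3, O 2, S 2, halogen 1):
  atom 1: C, bond orders sum to 1 (valence 4) → 3 H
  atom 2: C, bond orders sum to 4 (valence 4) → 0 H
  atom 3: C, bond orders sum to 4 (valence 4) → 0 H
  atom 4: Cl (halogen, monovalent) → 0 H
  atom 5: N, bond orders sum to 3 (valence 3) → 0 H
  atom 6: C, bond orders sum to 4 (valence 4) → 0 H
  atom 7: N, bond orders sum to 1 (valence 3) → 2 H
  atom 8: C, bond orders sum to 4 (valence 4) → 0 H
  atom 9: C, bond orders sum to 3 (valence 4) → 1 H
  atom 10: O, bond orders sum to 2 (valence 2) → 0 H
  atom 11: C, bond orders sum to 4 (valence 4) → 0 H
  atom 12: C, bond orders sum to 2 (valence 4) → 2 H
  atom 13: C, bond orders sum to 1 (valence 4) → 3 H
Total hydrogens: 11.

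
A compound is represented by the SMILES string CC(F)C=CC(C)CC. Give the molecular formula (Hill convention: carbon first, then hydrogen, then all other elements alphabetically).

Walk through each heavy atom and fill implicit hydrogens from standard valence (C 4, N 3, O 2, S 2, halogen 1):
  atom 1: C, bond orders sum to 1 (valence 4) → 3 H
  atom 2: C, bond orders sum to 3 (valence 4) → 1 H
  atom 3: F (halogen, monovalent) → 0 H
  atom 4: C, bond orders sum to 3 (valence 4) → 1 H
  atom 5: C, bond orders sum to 3 (valence 4) → 1 H
  atom 6: C, bond orders sum to 3 (valence 4) → 1 H
  atom 7: C, bond orders sum to 1 (valence 4) → 3 H
  atom 8: C, bond orders sum to 2 (valence 4) → 2 H
  atom 9: C, bond orders sum to 1 (valence 4) → 3 H
Totals → C:8, H:15, F:1.
In Hill order: C8H15F.

C8H15F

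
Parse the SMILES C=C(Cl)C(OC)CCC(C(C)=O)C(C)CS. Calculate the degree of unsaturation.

2

Molecular formula: C12H21ClO2S.
DoU = (2C + 2 + N − H − X) / 2, where X is the halogen count and O/S are ignored.
    = (2·12 + 2 + 0 − 21 − 1) / 2 = 4 / 2 = 2.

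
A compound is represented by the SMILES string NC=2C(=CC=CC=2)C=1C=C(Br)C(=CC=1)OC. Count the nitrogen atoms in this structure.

Scan the SMILES for N atoms (remember two-letter symbols like Cl and Br are single atoms).
Nitrogen count: 1.

1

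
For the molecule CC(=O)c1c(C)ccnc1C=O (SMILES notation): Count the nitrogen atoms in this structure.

Scan the SMILES for N atoms (remember two-letter symbols like Cl and Br are single atoms).
Nitrogen count: 1.

1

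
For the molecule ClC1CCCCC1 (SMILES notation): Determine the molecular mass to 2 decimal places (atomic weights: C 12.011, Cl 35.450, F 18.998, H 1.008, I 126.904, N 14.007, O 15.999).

First, the molecular formula is C6H11Cl (counting implicit H from valence).
  C: 6 × 12.011 = 72.066
  Cl: 1 × 35.450 = 35.450
  H: 11 × 1.008 = 11.088
Sum: 6×12.011 + 1×35.450 + 11×1.008 = 118.604 → 118.60 g/mol.

118.60 g/mol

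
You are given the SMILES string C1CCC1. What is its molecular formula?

C4H8

Walk through each heavy atom and fill implicit hydrogens from standard valence (C 4, N 3, O 2, S 2, halogen 1):
  atom 1: C, bond orders sum to 2 (valence 4) → 2 H
  atom 2: C, bond orders sum to 2 (valence 4) → 2 H
  atom 3: C, bond orders sum to 2 (valence 4) → 2 H
  atom 4: C, bond orders sum to 2 (valence 4) → 2 H
Totals → C:4, H:8.
In Hill order: C4H8.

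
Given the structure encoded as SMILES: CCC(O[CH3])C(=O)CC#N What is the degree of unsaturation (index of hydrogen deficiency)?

Molecular formula: C7H11NO2.
DoU = (2C + 2 + N − H − X) / 2, where X is the halogen count and O/S are ignored.
    = (2·7 + 2 + 1 − 11 − 0) / 2 = 6 / 2 = 3.

3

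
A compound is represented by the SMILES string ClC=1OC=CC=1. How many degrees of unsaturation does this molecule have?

3

Degree of unsaturation = (number of rings) + (number of π bonds).
Ring closures in the SMILES: 1.
π bonds: 2 double bonds (each 1 DoU) → 2 DoU from unsaturation.
Total DoU = 1 + 2 = 3.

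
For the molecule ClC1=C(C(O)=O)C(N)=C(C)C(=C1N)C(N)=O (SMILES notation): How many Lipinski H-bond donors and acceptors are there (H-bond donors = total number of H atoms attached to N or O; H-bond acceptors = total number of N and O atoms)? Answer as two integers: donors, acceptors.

7, 6

Donors: find every N or O and count the H atoms it carries.
  atom 5 (O): bond orders sum to 1 → 1 H
  atom 6 (O): bond orders sum to 2 → 0 H
  atom 8 (N): bond orders sum to 1 → 2 H
  atom 13 (N): bond orders sum to 1 → 2 H
  atom 15 (N): bond orders sum to 1 → 2 H
  atom 16 (O): bond orders sum to 2 → 0 H
Lipinski HBD = 7.
Acceptors: N atoms = 3, O atoms = 3 → HBA = 6.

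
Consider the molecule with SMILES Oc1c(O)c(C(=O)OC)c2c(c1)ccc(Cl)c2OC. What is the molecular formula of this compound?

C13H11ClO5

Walk through each heavy atom and fill implicit hydrogens from standard valence (C 4, N 3, O 2, S 2, halogen 1); for lowercase aromatic atoms, an aromatic c carries 1 H when it has two neighbours and 0 H with three, and aromatic n carries 0 H:
  atom 1: O, bond orders sum to 1 (valence 2) → 1 H
  atom 2: aromatic c, 3 neighbours → 0 H
  atom 3: aromatic c, 3 neighbours → 0 H
  atom 4: O, bond orders sum to 1 (valence 2) → 1 H
  atom 5: aromatic c, 3 neighbours → 0 H
  atom 6: C, bond orders sum to 4 (valence 4) → 0 H
  atom 7: O, bond orders sum to 2 (valence 2) → 0 H
  atom 8: O, bond orders sum to 2 (valence 2) → 0 H
  atom 9: C, bond orders sum to 1 (valence 4) → 3 H
  atom 10: aromatic c, 3 neighbours → 0 H
  atom 11: aromatic c, 3 neighbours → 0 H
  atom 12: aromatic c, 2 neighbours → 1 H
  atom 13: aromatic c, 2 neighbours → 1 H
  atom 14: aromatic c, 2 neighbours → 1 H
  atom 15: aromatic c, 3 neighbours → 0 H
  atom 16: Cl (halogen, monovalent) → 0 H
  atom 17: aromatic c, 3 neighbours → 0 H
  atom 18: O, bond orders sum to 2 (valence 2) → 0 H
  atom 19: C, bond orders sum to 1 (valence 4) → 3 H
Totals → C:13, H:11, Cl:1, O:5.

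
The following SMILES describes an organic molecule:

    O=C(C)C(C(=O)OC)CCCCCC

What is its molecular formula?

Walk through each heavy atom and fill implicit hydrogens from standard valence (C 4, N 3, O 2, S 2, halogen 1):
  atom 1: O, bond orders sum to 2 (valence 2) → 0 H
  atom 2: C, bond orders sum to 4 (valence 4) → 0 H
  atom 3: C, bond orders sum to 1 (valence 4) → 3 H
  atom 4: C, bond orders sum to 3 (valence 4) → 1 H
  atom 5: C, bond orders sum to 4 (valence 4) → 0 H
  atom 6: O, bond orders sum to 2 (valence 2) → 0 H
  atom 7: O, bond orders sum to 2 (valence 2) → 0 H
  atom 8: C, bond orders sum to 1 (valence 4) → 3 H
  atom 9: C, bond orders sum to 2 (valence 4) → 2 H
  atom 10: C, bond orders sum to 2 (valence 4) → 2 H
  atom 11: C, bond orders sum to 2 (valence 4) → 2 H
  atom 12: C, bond orders sum to 2 (valence 4) → 2 H
  atom 13: C, bond orders sum to 2 (valence 4) → 2 H
  atom 14: C, bond orders sum to 1 (valence 4) → 3 H
Totals → C:11, H:20, O:3.
In Hill order: C11H20O3.

C11H20O3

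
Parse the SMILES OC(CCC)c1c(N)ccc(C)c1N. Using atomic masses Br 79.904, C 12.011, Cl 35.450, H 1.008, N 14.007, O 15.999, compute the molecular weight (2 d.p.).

First, the molecular formula is C11H18N2O (counting implicit H from valence).
  C: 11 × 12.011 = 132.121
  H: 18 × 1.008 = 18.144
  N: 2 × 14.007 = 28.014
  O: 1 × 15.999 = 15.999
Sum: 11×12.011 + 18×1.008 + 2×14.007 + 1×15.999 = 194.278 → 194.28 g/mol.

194.28 g/mol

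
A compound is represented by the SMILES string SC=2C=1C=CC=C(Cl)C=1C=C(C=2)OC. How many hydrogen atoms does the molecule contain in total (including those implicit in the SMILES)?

Walk through each heavy atom and fill implicit hydrogens from standard valence (C 4, N 3, O 2, S 2, halogen 1):
  atom 1: S, bond orders sum to 1 (valence 2) → 1 H
  atom 2: C, bond orders sum to 4 (valence 4) → 0 H
  atom 3: C, bond orders sum to 4 (valence 4) → 0 H
  atom 4: C, bond orders sum to 3 (valence 4) → 1 H
  atom 5: C, bond orders sum to 3 (valence 4) → 1 H
  atom 6: C, bond orders sum to 3 (valence 4) → 1 H
  atom 7: C, bond orders sum to 4 (valence 4) → 0 H
  atom 8: Cl (halogen, monovalent) → 0 H
  atom 9: C, bond orders sum to 4 (valence 4) → 0 H
  atom 10: C, bond orders sum to 3 (valence 4) → 1 H
  atom 11: C, bond orders sum to 4 (valence 4) → 0 H
  atom 12: C, bond orders sum to 3 (valence 4) → 1 H
  atom 13: O, bond orders sum to 2 (valence 2) → 0 H
  atom 14: C, bond orders sum to 1 (valence 4) → 3 H
Total hydrogens: 9.

9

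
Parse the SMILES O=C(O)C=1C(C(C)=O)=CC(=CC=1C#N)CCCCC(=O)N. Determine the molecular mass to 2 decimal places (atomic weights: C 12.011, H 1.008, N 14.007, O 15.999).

First, the molecular formula is C15H16N2O4 (counting implicit H from valence).
  C: 15 × 12.011 = 180.165
  H: 16 × 1.008 = 16.128
  N: 2 × 14.007 = 28.014
  O: 4 × 15.999 = 63.996
Sum: 15×12.011 + 16×1.008 + 2×14.007 + 4×15.999 = 288.303 → 288.30 g/mol.

288.30 g/mol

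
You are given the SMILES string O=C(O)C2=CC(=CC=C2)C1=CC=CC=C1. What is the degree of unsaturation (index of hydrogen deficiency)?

9

Degree of unsaturation = (number of rings) + (number of π bonds).
Ring closures in the SMILES: 2.
π bonds: 7 double bonds (each 1 DoU) → 7 DoU from unsaturation.
Total DoU = 2 + 7 = 9.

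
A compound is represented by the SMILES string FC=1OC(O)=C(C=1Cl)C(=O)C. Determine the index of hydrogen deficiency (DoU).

Molecular formula: C6H4ClFO3.
DoU = (2C + 2 + N − H − X) / 2, where X is the halogen count and O/S are ignored.
    = (2·6 + 2 + 0 − 4 − 2) / 2 = 8 / 2 = 4.

4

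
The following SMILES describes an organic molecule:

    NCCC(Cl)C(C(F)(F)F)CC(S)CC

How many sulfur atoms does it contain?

Scan the SMILES for S atoms (remember two-letter symbols like Cl and Br are single atoms).
Sulfur count: 1.

1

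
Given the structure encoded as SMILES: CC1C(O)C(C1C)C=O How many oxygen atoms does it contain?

2

Scan the SMILES for O atoms (remember two-letter symbols like Cl and Br are single atoms).
Oxygen count: 2.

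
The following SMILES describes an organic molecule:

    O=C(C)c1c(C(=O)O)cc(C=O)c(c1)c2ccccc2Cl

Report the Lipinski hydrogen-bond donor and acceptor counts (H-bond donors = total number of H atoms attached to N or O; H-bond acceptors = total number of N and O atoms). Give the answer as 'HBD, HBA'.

1, 4

Donors: find every N or O and count the H atoms it carries.
  atom 1 (O): bond orders sum to 2 → 0 H
  atom 7 (O): bond orders sum to 2 → 0 H
  atom 8 (O): bond orders sum to 1 → 1 H
  atom 12 (O): bond orders sum to 2 → 0 H
Lipinski HBD = 1.
Acceptors: N atoms = 0, O atoms = 4 → HBA = 4.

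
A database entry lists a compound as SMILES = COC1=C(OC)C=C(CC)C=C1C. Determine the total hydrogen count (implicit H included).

Walk through each heavy atom and fill implicit hydrogens from standard valence (C 4, N 3, O 2, S 2, halogen 1):
  atom 1: C, bond orders sum to 1 (valence 4) → 3 H
  atom 2: O, bond orders sum to 2 (valence 2) → 0 H
  atom 3: C, bond orders sum to 4 (valence 4) → 0 H
  atom 4: C, bond orders sum to 4 (valence 4) → 0 H
  atom 5: O, bond orders sum to 2 (valence 2) → 0 H
  atom 6: C, bond orders sum to 1 (valence 4) → 3 H
  atom 7: C, bond orders sum to 3 (valence 4) → 1 H
  atom 8: C, bond orders sum to 4 (valence 4) → 0 H
  atom 9: C, bond orders sum to 2 (valence 4) → 2 H
  atom 10: C, bond orders sum to 1 (valence 4) → 3 H
  atom 11: C, bond orders sum to 3 (valence 4) → 1 H
  atom 12: C, bond orders sum to 4 (valence 4) → 0 H
  atom 13: C, bond orders sum to 1 (valence 4) → 3 H
Total hydrogens: 16.

16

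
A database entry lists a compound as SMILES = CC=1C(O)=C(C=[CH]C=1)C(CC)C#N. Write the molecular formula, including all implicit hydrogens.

C11H13NO

Walk through each heavy atom and fill implicit hydrogens from standard valence (C 4, N 3, O 2, S 2, halogen 1):
  atom 1: C, bond orders sum to 1 (valence 4) → 3 H
  atom 2: C, bond orders sum to 4 (valence 4) → 0 H
  atom 3: C, bond orders sum to 4 (valence 4) → 0 H
  atom 4: O, bond orders sum to 1 (valence 2) → 1 H
  atom 5: C, bond orders sum to 4 (valence 4) → 0 H
  atom 6: C, bond orders sum to 3 (valence 4) → 1 H
  atom 7: C with explicit H count 1
  atom 8: C, bond orders sum to 3 (valence 4) → 1 H
  atom 9: C, bond orders sum to 3 (valence 4) → 1 H
  atom 10: C, bond orders sum to 2 (valence 4) → 2 H
  atom 11: C, bond orders sum to 1 (valence 4) → 3 H
  atom 12: C, bond orders sum to 4 (valence 4) → 0 H
  atom 13: N, bond orders sum to 3 (valence 3) → 0 H
Totals → C:11, H:13, N:1, O:1.
In Hill order: C11H13NO.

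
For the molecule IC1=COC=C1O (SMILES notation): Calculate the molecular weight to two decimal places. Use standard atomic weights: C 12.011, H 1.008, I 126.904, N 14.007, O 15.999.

First, the molecular formula is C4H3IO2 (counting implicit H from valence).
  C: 4 × 12.011 = 48.044
  H: 3 × 1.008 = 3.024
  I: 1 × 126.904 = 126.904
  O: 2 × 15.999 = 31.998
Sum: 4×12.011 + 3×1.008 + 1×126.904 + 2×15.999 = 209.970 → 209.97 g/mol.

209.97 g/mol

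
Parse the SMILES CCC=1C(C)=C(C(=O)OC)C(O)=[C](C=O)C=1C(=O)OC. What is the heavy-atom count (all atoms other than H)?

Every atom symbol written in the SMILES (organic subset) is one heavy atom; implicit H are not written.
Heavy atoms by element → C:14, O:6.
Total: 20.

20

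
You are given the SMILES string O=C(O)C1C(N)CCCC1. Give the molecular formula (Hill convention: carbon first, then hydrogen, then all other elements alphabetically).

C7H13NO2

Walk through each heavy atom and fill implicit hydrogens from standard valence (C 4, N 3, O 2, S 2, halogen 1):
  atom 1: O, bond orders sum to 2 (valence 2) → 0 H
  atom 2: C, bond orders sum to 4 (valence 4) → 0 H
  atom 3: O, bond orders sum to 1 (valence 2) → 1 H
  atom 4: C, bond orders sum to 3 (valence 4) → 1 H
  atom 5: C, bond orders sum to 3 (valence 4) → 1 H
  atom 6: N, bond orders sum to 1 (valence 3) → 2 H
  atom 7: C, bond orders sum to 2 (valence 4) → 2 H
  atom 8: C, bond orders sum to 2 (valence 4) → 2 H
  atom 9: C, bond orders sum to 2 (valence 4) → 2 H
  atom 10: C, bond orders sum to 2 (valence 4) → 2 H
Totals → C:7, H:13, N:1, O:2.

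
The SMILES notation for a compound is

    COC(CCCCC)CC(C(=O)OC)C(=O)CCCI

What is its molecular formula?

Walk through each heavy atom and fill implicit hydrogens from standard valence (C 4, N 3, O 2, S 2, halogen 1):
  atom 1: C, bond orders sum to 1 (valence 4) → 3 H
  atom 2: O, bond orders sum to 2 (valence 2) → 0 H
  atom 3: C, bond orders sum to 3 (valence 4) → 1 H
  atom 4: C, bond orders sum to 2 (valence 4) → 2 H
  atom 5: C, bond orders sum to 2 (valence 4) → 2 H
  atom 6: C, bond orders sum to 2 (valence 4) → 2 H
  atom 7: C, bond orders sum to 2 (valence 4) → 2 H
  atom 8: C, bond orders sum to 1 (valence 4) → 3 H
  atom 9: C, bond orders sum to 2 (valence 4) → 2 H
  atom 10: C, bond orders sum to 3 (valence 4) → 1 H
  atom 11: C, bond orders sum to 4 (valence 4) → 0 H
  atom 12: O, bond orders sum to 2 (valence 2) → 0 H
  atom 13: O, bond orders sum to 2 (valence 2) → 0 H
  atom 14: C, bond orders sum to 1 (valence 4) → 3 H
  atom 15: C, bond orders sum to 4 (valence 4) → 0 H
  atom 16: O, bond orders sum to 2 (valence 2) → 0 H
  atom 17: C, bond orders sum to 2 (valence 4) → 2 H
  atom 18: C, bond orders sum to 2 (valence 4) → 2 H
  atom 19: C, bond orders sum to 2 (valence 4) → 2 H
  atom 20: I (halogen, monovalent) → 0 H
Totals → C:15, H:27, I:1, O:4.

C15H27IO4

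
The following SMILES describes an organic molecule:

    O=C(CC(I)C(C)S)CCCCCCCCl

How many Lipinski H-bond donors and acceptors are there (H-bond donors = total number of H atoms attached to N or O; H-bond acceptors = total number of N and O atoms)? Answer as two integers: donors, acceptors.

0, 1

Donors: find every N or O and count the H atoms it carries.
  atom 1 (O): bond orders sum to 2 → 0 H
Lipinski HBD = 0.
Acceptors: N atoms = 0, O atoms = 1 → HBA = 1.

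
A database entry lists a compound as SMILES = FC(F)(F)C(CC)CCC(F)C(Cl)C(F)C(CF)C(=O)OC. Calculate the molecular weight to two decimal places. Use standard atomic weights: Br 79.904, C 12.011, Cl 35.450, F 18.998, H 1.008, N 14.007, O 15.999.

356.73 g/mol

First, the molecular formula is C13H19ClF6O2 (counting implicit H from valence).
  C: 13 × 12.011 = 156.143
  Cl: 1 × 35.450 = 35.450
  F: 6 × 18.998 = 113.988
  H: 19 × 1.008 = 19.152
  O: 2 × 15.999 = 31.998
Sum: 13×12.011 + 1×35.450 + 6×18.998 + 19×1.008 + 2×15.999 = 356.731 → 356.73 g/mol.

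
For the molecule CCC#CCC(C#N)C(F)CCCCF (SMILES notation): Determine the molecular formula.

Walk through each heavy atom and fill implicit hydrogens from standard valence (C 4, N 3, O 2, S 2, halogen 1):
  atom 1: C, bond orders sum to 1 (valence 4) → 3 H
  atom 2: C, bond orders sum to 2 (valence 4) → 2 H
  atom 3: C, bond orders sum to 4 (valence 4) → 0 H
  atom 4: C, bond orders sum to 4 (valence 4) → 0 H
  atom 5: C, bond orders sum to 2 (valence 4) → 2 H
  atom 6: C, bond orders sum to 3 (valence 4) → 1 H
  atom 7: C, bond orders sum to 4 (valence 4) → 0 H
  atom 8: N, bond orders sum to 3 (valence 3) → 0 H
  atom 9: C, bond orders sum to 3 (valence 4) → 1 H
  atom 10: F (halogen, monovalent) → 0 H
  atom 11: C, bond orders sum to 2 (valence 4) → 2 H
  atom 12: C, bond orders sum to 2 (valence 4) → 2 H
  atom 13: C, bond orders sum to 2 (valence 4) → 2 H
  atom 14: C, bond orders sum to 2 (valence 4) → 2 H
  atom 15: F (halogen, monovalent) → 0 H
Totals → C:12, H:17, F:2, N:1.
In Hill order: C12H17F2N.

C12H17F2N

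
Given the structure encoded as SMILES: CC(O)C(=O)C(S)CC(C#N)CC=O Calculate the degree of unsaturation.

4

Degree of unsaturation = (number of rings) + (number of π bonds).
Ring closures in the SMILES: 0.
π bonds: 2 double bonds (each 1 DoU), 1 triple bond (each 2 DoU) → 4 DoU from unsaturation.
Total DoU = 0 + 4 = 4.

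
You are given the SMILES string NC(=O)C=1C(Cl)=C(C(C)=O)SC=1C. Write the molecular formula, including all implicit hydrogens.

C8H8ClNO2S

Walk through each heavy atom and fill implicit hydrogens from standard valence (C 4, N 3, O 2, S 2, halogen 1):
  atom 1: N, bond orders sum to 1 (valence 3) → 2 H
  atom 2: C, bond orders sum to 4 (valence 4) → 0 H
  atom 3: O, bond orders sum to 2 (valence 2) → 0 H
  atom 4: C, bond orders sum to 4 (valence 4) → 0 H
  atom 5: C, bond orders sum to 4 (valence 4) → 0 H
  atom 6: Cl (halogen, monovalent) → 0 H
  atom 7: C, bond orders sum to 4 (valence 4) → 0 H
  atom 8: C, bond orders sum to 4 (valence 4) → 0 H
  atom 9: C, bond orders sum to 1 (valence 4) → 3 H
  atom 10: O, bond orders sum to 2 (valence 2) → 0 H
  atom 11: S, bond orders sum to 2 (valence 2) → 0 H
  atom 12: C, bond orders sum to 4 (valence 4) → 0 H
  atom 13: C, bond orders sum to 1 (valence 4) → 3 H
Totals → C:8, H:8, Cl:1, N:1, O:2, S:1.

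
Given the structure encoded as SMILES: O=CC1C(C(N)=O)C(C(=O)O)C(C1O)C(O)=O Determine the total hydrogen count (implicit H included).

11

Walk through each heavy atom and fill implicit hydrogens from standard valence (C 4, N 3, O 2, S 2, halogen 1):
  atom 1: O, bond orders sum to 2 (valence 2) → 0 H
  atom 2: C, bond orders sum to 3 (valence 4) → 1 H
  atom 3: C, bond orders sum to 3 (valence 4) → 1 H
  atom 4: C, bond orders sum to 3 (valence 4) → 1 H
  atom 5: C, bond orders sum to 4 (valence 4) → 0 H
  atom 6: N, bond orders sum to 1 (valence 3) → 2 H
  atom 7: O, bond orders sum to 2 (valence 2) → 0 H
  atom 8: C, bond orders sum to 3 (valence 4) → 1 H
  atom 9: C, bond orders sum to 4 (valence 4) → 0 H
  atom 10: O, bond orders sum to 2 (valence 2) → 0 H
  atom 11: O, bond orders sum to 1 (valence 2) → 1 H
  atom 12: C, bond orders sum to 3 (valence 4) → 1 H
  atom 13: C, bond orders sum to 3 (valence 4) → 1 H
  atom 14: O, bond orders sum to 1 (valence 2) → 1 H
  atom 15: C, bond orders sum to 4 (valence 4) → 0 H
  atom 16: O, bond orders sum to 1 (valence 2) → 1 H
  atom 17: O, bond orders sum to 2 (valence 2) → 0 H
Total hydrogens: 11.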